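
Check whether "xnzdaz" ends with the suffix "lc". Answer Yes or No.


Input string: 'xnzdaz'
Suffix to check: 'lc'
Last 2 characters of input: 'az'
Match: False
Result: No


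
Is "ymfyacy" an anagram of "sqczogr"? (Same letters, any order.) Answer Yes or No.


String 1: 'sqczogr' -> sorted: 'cgoqrsz'
String 2: 'ymfyacy' -> sorted: 'acfmyyy'
Compare sorted forms: 'cgoqrsz' != 'acfmyyy'
Anagram: No


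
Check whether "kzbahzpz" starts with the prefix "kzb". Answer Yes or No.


Input string: 'kzbahzpz'
Prefix to check: 'kzb'
First 3 characters of input: 'kzb'
Match: True
Result: Yes


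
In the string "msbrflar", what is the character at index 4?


Input string: 'msbrflar'
Operation: get character at index 4
Index mapping: s[0]='m', s[1]='s', s[2]='b', s[3]='r', s[4]='f'
Result: 'f'


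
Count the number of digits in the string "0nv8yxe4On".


Input string: '0nv8yxe4On'
Operation: count digit characters (0-9)
Scan: '0'(digit), 'n', 'v', '8'(digit), 'y', 'x', 'e', '4'(digit), 'O', 'n'
Digits found: 3
Result: 3


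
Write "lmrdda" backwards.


Input string: 'lmrdda'
Operation: reverse character order
Original order: 'l' -> 'm' -> 'r' -> 'd' -> 'd' -> 'a'
Reversed order: 'a' -> 'd' -> 'd' -> 'r' -> 'm' -> 'l'
Result: addrml


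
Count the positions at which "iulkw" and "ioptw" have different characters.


String 1: 'iulkw'
String 2: 'ioptw'
Compare each position: pos 0: 'i'=='i', pos 1: 'u'!='o', pos 2: 'l'!='p', pos 3: 'k'!='t', pos 4: 'w'=='w'
Differing positions: 3
Hamming distance: 3


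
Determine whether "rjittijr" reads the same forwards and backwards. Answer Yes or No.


Input string: 'rjittijr'
Reversed: 'rjittijr'
Compare pairs: s[0]='r' vs s[7]='r' (match), s[1]='j' vs s[6]='j' (match), s[2]='i' vs s[5]='i' (match), s[3]='t' vs s[4]='t' (match)
Palindrome: Yes


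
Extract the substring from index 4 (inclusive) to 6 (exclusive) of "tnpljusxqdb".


Input string: 'tnpljusxqdb'
Operation: slice [4:6]
Extract characters: s[4]='j', s[5]='u'
Result: ju


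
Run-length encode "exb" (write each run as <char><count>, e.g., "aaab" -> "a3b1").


Input: 'exb'
Operation: identify consecutive runs
Runs: 'e' -> e1, 'x' -> x1, 'b' -> b1
Encoded: e1x1b1


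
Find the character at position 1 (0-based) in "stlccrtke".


Input string: 'stlccrtke'
Operation: get character at index 1
Index mapping: s[0]='s', s[1]='t'
Result: 't'


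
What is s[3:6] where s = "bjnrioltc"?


Input string: 'bjnrioltc'
Operation: slice [3:6]
Extract characters: s[3]='r', s[4]='i', s[5]='o'
Result: rio


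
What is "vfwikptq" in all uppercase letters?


Input string: 'vfwikptq'
Operation: convert each letter to uppercase
Mapping: 'v'->'V', 'f'->'F', 'w'->'W', 'i'->'I', 'k'->'K', 'p'->'P', 't'->'T', 'q'->'Q'
Result: VFWIKPTQ


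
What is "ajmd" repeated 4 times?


Input string: 'ajmd'
Operation: repeat 4 times
Concatenation: 'ajmd' + 'ajmd' + 'ajmd' + 'ajmd'
Result: ajmdajmdajmdajmd


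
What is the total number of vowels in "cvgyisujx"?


Input string: 'cvgyisujx'
Operation: count vowels (a, e, i, o, u)
Scan: s[0]='c', s[1]='v', s[2]='g', s[3]='y', s[4]='i' (vowel), s[5]='s', s[6]='u' (vowel), s[7]='j', s[8]='x'
Vowels found: 2
Result: 2


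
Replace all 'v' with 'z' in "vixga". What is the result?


Input string: 'vixga'
Operation: replace 'v' with 'z'
Positions of 'v': 0
After replacement: zixga


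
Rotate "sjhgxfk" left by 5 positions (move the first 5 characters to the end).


Input: 'sjhgxfk', shift = 5
Operation: split at index 5 and swap parts
Front part s[0:5] = 'sjhgx'
Back part s[5:] = 'fk'
Rotated = back + front = 'fk' + 'sjhgx'
Result: fksjhgx


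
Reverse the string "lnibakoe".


Input string: 'lnibakoe'
Operation: reverse character order
Original order: 'l' -> 'n' -> 'i' -> 'b' -> 'a' -> 'k' -> 'o' -> 'e'
Reversed order: 'e' -> 'o' -> 'k' -> 'a' -> 'b' -> 'i' -> 'n' -> 'l'
Result: eokabinl


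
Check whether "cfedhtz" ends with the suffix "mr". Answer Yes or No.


Input string: 'cfedhtz'
Suffix to check: 'mr'
Last 2 characters of input: 'tz'
Match: False
Result: No


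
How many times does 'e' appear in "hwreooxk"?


Input string: 'hwreooxk'
Target character: 'e'
Scan each position: s[3]='e'
Matches found at indices: 3
Total: 1


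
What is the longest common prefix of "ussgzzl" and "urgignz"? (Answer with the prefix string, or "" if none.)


String 1: 'ussgzzl'
String 2: 'urgignz'
Compare position by position:
pos 0: 'u' vs 'u' match
pos 1: 's' vs 'r' differ -> stop
Longest common prefix: "u" (length 1)


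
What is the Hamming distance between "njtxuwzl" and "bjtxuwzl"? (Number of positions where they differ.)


String 1: 'njtxuwzl'
String 2: 'bjtxuwzl'
Compare each position: pos 0: 'n'!='b', pos 1: 'j'=='j', pos 2: 't'=='t', pos 3: 'x'=='x', pos 4: 'u'=='u', pos 5: 'w'=='w', pos 6: 'z'=='z', pos 7: 'l'=='l'
Differing positions: 1
Hamming distance: 1


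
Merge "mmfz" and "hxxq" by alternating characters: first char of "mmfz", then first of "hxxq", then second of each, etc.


String 1: 'mmfz'
String 2: 'hxxq'
Operation: alternate characters
Pairs: 'm'+'h', 'm'+'x', 'f'+'x', 'z'+'q'
Result: mhmxfxzq


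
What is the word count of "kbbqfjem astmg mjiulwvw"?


Input string: 'kbbqfjem astmg mjiulwvw'
Operation: split by spaces
Words found: 'kbbqfjem', 'astmg', 'mjiulwvw'
Word count: 3


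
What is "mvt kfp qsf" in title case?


Input string: 'mvt kfp qsf'
Operation: capitalize first letter of each word
Word transformations: 'mvt'->'Mvt', 'kfp'->'Kfp', 'qsf'->'Qsf'
Result: Mvt Kfp Qsf


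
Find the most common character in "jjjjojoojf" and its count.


Input: 'jjjjojoojf'
Operation: tally each character
Counts: 'f':1, 'j':6, 'o':3
Maximum: 'j' appears 6 times


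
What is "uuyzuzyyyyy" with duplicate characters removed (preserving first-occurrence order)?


Input: 'uuyzuzyyyyy'
Operation: keep first occurrence of each character
Scan: s[0]='u' new -> keep; s[1]='u' seen -> skip; s[2]='y' new -> keep; s[3]='z' new -> keep; s[4]='u' seen -> skip; s[5]='z' seen -> skip; s[6]='y' seen -> skip; s[7]='y' seen -> skip; s[8]='y' seen -> skip; s[9]='y' seen -> skip; s[10]='y' seen -> skip
Result: uyz


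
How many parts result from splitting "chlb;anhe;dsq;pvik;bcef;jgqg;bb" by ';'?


Input string: 'chlb;anhe;dsq;pvik;bcef;jgqg;bb'
Delimiter: ';'
Split result: 'chlb', 'anhe', 'dsq', 'pvik', 'bcef', 'jgqg', 'bb'
Number of parts: 7


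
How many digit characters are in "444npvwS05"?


Input string: '444npvwS05'
Operation: count digit characters (0-9)
Scan: '4'(digit), '4'(digit), '4'(digit), 'n', 'p', 'v', 'w', 'S', '0'(digit), '5'(digit)
Digits found: 5
Result: 5


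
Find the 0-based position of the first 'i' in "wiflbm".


Input string: 'wiflbm'
Target: 'i'
Scanning left to right: s[0]='w', s[1]='i'
First match at index: 1


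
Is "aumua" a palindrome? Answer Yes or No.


Input string: 'aumua'
Reversed: 'aumua'
Compare pairs: s[0]='a' vs s[4]='a' (match), s[1]='u' vs s[3]='u' (match)
Palindrome: Yes


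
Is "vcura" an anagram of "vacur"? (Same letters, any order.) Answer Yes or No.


String 1: 'vacur' -> sorted: 'acruv'
String 2: 'vcura' -> sorted: 'acruv'
Compare sorted forms: 'acruv' == 'acruv'
Anagram: Yes


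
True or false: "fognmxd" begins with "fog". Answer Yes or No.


Input string: 'fognmxd'
Prefix to check: 'fog'
First 3 characters of input: 'fog'
Match: True
Result: Yes


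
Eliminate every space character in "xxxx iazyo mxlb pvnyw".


Input string: 'xxxx iazyo mxlb pvnyw'
Operation: remove all spaces
Words: 'xxxx', 'iazyo', 'mxlb', 'pvnyw'
Join without spaces: xxxxiazyomxlbpvnyw


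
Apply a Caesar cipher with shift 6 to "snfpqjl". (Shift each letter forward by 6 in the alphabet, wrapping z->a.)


Input: 'snfpqjl', shift = 6
Operation: for each letter, (position + 6) mod 26
Mapping: 's'(18+6=24)->'y', 'n'(13+6=19)->'t', 'f'(5+6=11)->'l', 'p'(15+6=21)->'v', 'q'(16+6=22)->'w', 'j'(9+6=15)->'p', 'l'(11+6=17)->'r'
Result: ytlvwpr


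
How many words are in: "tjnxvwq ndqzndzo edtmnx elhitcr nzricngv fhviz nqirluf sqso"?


Input string: 'tjnxvwq ndqzndzo edtmnx elhitcr nzricngv fhviz nqirluf sqso'
Operation: split by spaces
Words found: 'tjnxvwq', 'ndqzndzo', 'edtmnx', 'elhitcr', 'nzricngv', 'fhviz', 'nqirluf', 'sqso'
Word count: 8


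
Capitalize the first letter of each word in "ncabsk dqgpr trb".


Input string: 'ncabsk dqgpr trb'
Operation: capitalize first letter of each word
Word transformations: 'ncabsk'->'Ncabsk', 'dqgpr'->'Dqgpr', 'trb'->'Trb'
Result: Ncabsk Dqgpr Trb


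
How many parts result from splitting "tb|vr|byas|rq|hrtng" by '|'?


Input string: 'tb|vr|byas|rq|hrtng'
Delimiter: '|'
Split result: 'tb', 'vr', 'byas', 'rq', 'hrtng'
Number of parts: 5


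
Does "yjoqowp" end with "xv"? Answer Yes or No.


Input string: 'yjoqowp'
Suffix to check: 'xv'
Last 2 characters of input: 'wp'
Match: False
Result: No


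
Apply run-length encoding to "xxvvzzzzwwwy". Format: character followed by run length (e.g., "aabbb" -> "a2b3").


Input: 'xxvvzzzzwwwy'
Operation: identify consecutive runs
Runs: 'xx' -> x2, 'vv' -> v2, 'zzzz' -> z4, 'www' -> w3, 'y' -> y1
Encoded: x2v2z4w3y1


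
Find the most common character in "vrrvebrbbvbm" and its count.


Input: 'vrrvebrbbvbm'
Operation: tally each character
Counts: 'b':4, 'e':1, 'm':1, 'r':3, 'v':3
Maximum: 'b' appears 4 times


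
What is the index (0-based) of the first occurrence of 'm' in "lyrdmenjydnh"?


Input string: 'lyrdmenjydnh'
Target: 'm'
Scanning left to right: s[0]='l', s[1]='y', s[2]='r', s[3]='d', s[4]='m'
First match at index: 4


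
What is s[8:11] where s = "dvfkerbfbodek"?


Input string: 'dvfkerbfbodek'
Operation: slice [8:11]
Extract characters: s[8]='b', s[9]='o', s[10]='d'
Result: bod


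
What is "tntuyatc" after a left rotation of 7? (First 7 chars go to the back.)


Input: 'tntuyatc', shift = 7
Operation: split at index 7 and swap parts
Front part s[0:7] = 'tntuyat'
Back part s[7:] = 'c'
Rotated = back + front = 'c' + 'tntuyat'
Result: ctntuyat


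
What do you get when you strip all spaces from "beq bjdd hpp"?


Input string: 'beq bjdd hpp'
Operation: remove all spaces
Words: 'beq', 'bjdd', 'hpp'
Join without spaces: beqbjddhpp


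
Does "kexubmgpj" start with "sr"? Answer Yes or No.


Input string: 'kexubmgpj'
Prefix to check: 'sr'
First 2 characters of input: 'ke'
Match: False
Result: No


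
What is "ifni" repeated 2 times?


Input string: 'ifni'
Operation: repeat 2 times
Concatenation: 'ifni' + 'ifni'
Result: ifniifni


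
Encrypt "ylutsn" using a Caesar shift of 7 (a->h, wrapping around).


Input: 'ylutsn', shift = 7
Operation: for each letter, (position + 7) mod 26
Mapping: 'y'(24+7=31, 31 mod 26=5)->'f', 'l'(11+7=18)->'s', 'u'(20+7=27, 27 mod 26=1)->'b', 't'(19+7=26, 26 mod 26=0)->'a', 's'(18+7=25)->'z', 'n'(13+7=20)->'u'
Result: fsbazu


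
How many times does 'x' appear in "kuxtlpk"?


Input string: 'kuxtlpk'
Target character: 'x'
Scan each position: s[2]='x'
Matches found at indices: 2
Total: 1


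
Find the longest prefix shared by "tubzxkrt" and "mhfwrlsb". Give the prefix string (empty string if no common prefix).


String 1: 'tubzxkrt'
String 2: 'mhfwrlsb'
Compare position by position:
pos 0: 't' vs 'm' differ -> stop
Longest common prefix: "" (length 0)


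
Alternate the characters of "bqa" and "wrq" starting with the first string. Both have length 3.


String 1: 'bqa'
String 2: 'wrq'
Operation: alternate characters
Pairs: 'b'+'w', 'q'+'r', 'a'+'q'
Result: bwqraq


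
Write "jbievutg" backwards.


Input string: 'jbievutg'
Operation: reverse character order
Original order: 'j' -> 'b' -> 'i' -> 'e' -> 'v' -> 'u' -> 't' -> 'g'
Reversed order: 'g' -> 't' -> 'u' -> 'v' -> 'e' -> 'i' -> 'b' -> 'j'
Result: gtuveibj


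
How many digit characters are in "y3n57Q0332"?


Input string: 'y3n57Q0332'
Operation: count digit characters (0-9)
Scan: 'y', '3'(digit), 'n', '5'(digit), '7'(digit), 'Q', '0'(digit), '3'(digit), '3'(digit), '2'(digit)
Digits found: 7
Result: 7


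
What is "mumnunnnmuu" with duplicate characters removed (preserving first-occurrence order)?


Input: 'mumnunnnmuu'
Operation: keep first occurrence of each character
Scan: s[0]='m' new -> keep; s[1]='u' new -> keep; s[2]='m' seen -> skip; s[3]='n' new -> keep; s[4]='u' seen -> skip; s[5]='n' seen -> skip; s[6]='n' seen -> skip; s[7]='n' seen -> skip; s[8]='m' seen -> skip; s[9]='u' seen -> skip; s[10]='u' seen -> skip
Result: mun


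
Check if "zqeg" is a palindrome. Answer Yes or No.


Input string: 'zqeg'
Reversed: 'geqz'
Compare pairs: s[0]='z' vs s[3]='g' (mismatch), s[1]='q' vs s[2]='e' (mismatch)
Palindrome: No


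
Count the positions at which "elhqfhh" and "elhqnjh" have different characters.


String 1: 'elhqfhh'
String 2: 'elhqnjh'
Compare each position: pos 0: 'e'=='e', pos 1: 'l'=='l', pos 2: 'h'=='h', pos 3: 'q'=='q', pos 4: 'f'!='n', pos 5: 'h'!='j', pos 6: 'h'=='h'
Differing positions: 2
Hamming distance: 2


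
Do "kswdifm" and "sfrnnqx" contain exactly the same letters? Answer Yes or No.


String 1: 'kswdifm' -> sorted: 'dfikmsw'
String 2: 'sfrnnqx' -> sorted: 'fnnqrsx'
Compare sorted forms: 'dfikmsw' != 'fnnqrsx'
Anagram: No


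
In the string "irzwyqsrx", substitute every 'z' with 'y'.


Input string: 'irzwyqsrx'
Operation: replace 'z' with 'y'
Positions of 'z': 2
After replacement: irywyqsrx


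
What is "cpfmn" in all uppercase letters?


Input string: 'cpfmn'
Operation: convert each letter to uppercase
Mapping: 'c'->'C', 'p'->'P', 'f'->'F', 'm'->'M', 'n'->'N'
Result: CPFMN


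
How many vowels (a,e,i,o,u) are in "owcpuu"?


Input string: 'owcpuu'
Operation: count vowels (a, e, i, o, u)
Scan: s[0]='o' (vowel), s[1]='w', s[2]='c', s[3]='p', s[4]='u' (vowel), s[5]='u' (vowel)
Vowels found: 3
Result: 3


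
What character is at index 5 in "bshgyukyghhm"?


Input string: 'bshgyukyghhm'
Operation: get character at index 5
Index mapping: s[0]='b', s[1]='s', s[2]='h', s[3]='g', s[4]='y', s[5]='u'
Result: 'u'


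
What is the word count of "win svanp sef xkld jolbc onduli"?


Input string: 'win svanp sef xkld jolbc onduli'
Operation: split by spaces
Words found: 'win', 'svanp', 'sef', 'xkld', 'jolbc', 'onduli'
Word count: 6


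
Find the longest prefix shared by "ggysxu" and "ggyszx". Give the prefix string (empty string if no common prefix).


String 1: 'ggysxu'
String 2: 'ggyszx'
Compare position by position:
pos 0: 'g' vs 'g' match
pos 1: 'g' vs 'g' match
pos 2: 'y' vs 'y' match
pos 3: 's' vs 's' match
pos 4: 'x' vs 'z' differ -> stop
Longest common prefix: "ggys" (length 4)


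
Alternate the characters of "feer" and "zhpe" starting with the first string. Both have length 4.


String 1: 'feer'
String 2: 'zhpe'
Operation: alternate characters
Pairs: 'f'+'z', 'e'+'h', 'e'+'p', 'r'+'e'
Result: fzehepre


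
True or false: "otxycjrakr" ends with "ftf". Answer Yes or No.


Input string: 'otxycjrakr'
Suffix to check: 'ftf'
Last 3 characters of input: 'akr'
Match: False
Result: No


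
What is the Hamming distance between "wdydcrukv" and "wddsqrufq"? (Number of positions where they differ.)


String 1: 'wdydcrukv'
String 2: 'wddsqrufq'
Compare each position: pos 0: 'w'=='w', pos 1: 'd'=='d', pos 2: 'y'!='d', pos 3: 'd'!='s', pos 4: 'c'!='q', pos 5: 'r'=='r', pos 6: 'u'=='u', pos 7: 'k'!='f', pos 8: 'v'!='q'
Differing positions: 5
Hamming distance: 5


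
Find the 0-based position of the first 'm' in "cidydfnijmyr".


Input string: 'cidydfnijmyr'
Target: 'm'
Scanning left to right: s[0]='c', s[1]='i', s[2]='d', s[3]='y', s[4]='d', s[5]='f', s[6]='n', s[7]='i', s[8]='j', s[9]='m'
First match at index: 9


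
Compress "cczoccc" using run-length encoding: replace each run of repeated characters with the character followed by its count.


Input: 'cczoccc'
Operation: identify consecutive runs
Runs: 'cc' -> c2, 'z' -> z1, 'o' -> o1, 'ccc' -> c3
Encoded: c2z1o1c3


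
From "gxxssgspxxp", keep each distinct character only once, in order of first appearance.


Input: 'gxxssgspxxp'
Operation: keep first occurrence of each character
Scan: s[0]='g' new -> keep; s[1]='x' new -> keep; s[2]='x' seen -> skip; s[3]='s' new -> keep; s[4]='s' seen -> skip; s[5]='g' seen -> skip; s[6]='s' seen -> skip; s[7]='p' new -> keep; s[8]='x' seen -> skip; s[9]='x' seen -> skip; s[10]='p' seen -> skip
Result: gxsp


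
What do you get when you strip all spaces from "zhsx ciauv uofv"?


Input string: 'zhsx ciauv uofv'
Operation: remove all spaces
Words: 'zhsx', 'ciauv', 'uofv'
Join without spaces: zhsxciauvuofv


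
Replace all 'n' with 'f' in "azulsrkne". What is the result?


Input string: 'azulsrkne'
Operation: replace 'n' with 'f'
Positions of 'n': 7
After replacement: azulsrkfe


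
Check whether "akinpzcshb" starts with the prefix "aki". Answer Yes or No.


Input string: 'akinpzcshb'
Prefix to check: 'aki'
First 3 characters of input: 'aki'
Match: True
Result: Yes


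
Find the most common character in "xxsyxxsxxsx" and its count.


Input: 'xxsyxxsxxsx'
Operation: tally each character
Counts: 's':3, 'x':7, 'y':1
Maximum: 'x' appears 7 times


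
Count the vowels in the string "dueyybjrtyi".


Input string: 'dueyybjrtyi'
Operation: count vowels (a, e, i, o, u)
Scan: s[0]='d', s[1]='u' (vowel), s[2]='e' (vowel), s[3]='y', s[4]='y', s[5]='b', s[6]='j', s[7]='r', s[8]='t', s[9]='y', s[10]='i' (vowel)
Vowels found: 3
Result: 3


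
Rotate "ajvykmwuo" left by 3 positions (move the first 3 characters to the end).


Input: 'ajvykmwuo', shift = 3
Operation: split at index 3 and swap parts
Front part s[0:3] = 'ajv'
Back part s[3:] = 'ykmwuo'
Rotated = back + front = 'ykmwuo' + 'ajv'
Result: ykmwuoajv


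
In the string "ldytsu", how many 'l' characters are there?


Input string: 'ldytsu'
Target character: 'l'
Scan each position: s[0]='l'
Matches found at indices: 0
Total: 1


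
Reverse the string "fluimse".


Input string: 'fluimse'
Operation: reverse character order
Original order: 'f' -> 'l' -> 'u' -> 'i' -> 'm' -> 's' -> 'e'
Reversed order: 'e' -> 's' -> 'm' -> 'i' -> 'u' -> 'l' -> 'f'
Result: esmiulf


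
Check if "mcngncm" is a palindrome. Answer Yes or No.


Input string: 'mcngncm'
Reversed: 'mcngncm'
Compare pairs: s[0]='m' vs s[6]='m' (match), s[1]='c' vs s[5]='c' (match), s[2]='n' vs s[4]='n' (match)
Palindrome: Yes


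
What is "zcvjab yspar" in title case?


Input string: 'zcvjab yspar'
Operation: capitalize first letter of each word
Word transformations: 'zcvjab'->'Zcvjab', 'yspar'->'Yspar'
Result: Zcvjab Yspar


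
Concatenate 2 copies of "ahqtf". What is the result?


Input string: 'ahqtf'
Operation: repeat 2 times
Concatenation: 'ahqtf' + 'ahqtf'
Result: ahqtfahqtf


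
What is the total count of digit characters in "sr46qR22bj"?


Input string: 'sr46qR22bj'
Operation: count digit characters (0-9)
Scan: 's', 'r', '4'(digit), '6'(digit), 'q', 'R', '2'(digit), '2'(digit), 'b', 'j'
Digits found: 4
Result: 4


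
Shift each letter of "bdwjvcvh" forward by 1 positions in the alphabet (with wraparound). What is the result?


Input: 'bdwjvcvh', shift = 1
Operation: for each letter, (position + 1) mod 26
Mapping: 'b'(1+1=2)->'c', 'd'(3+1=4)->'e', 'w'(22+1=23)->'x', 'j'(9+1=10)->'k', 'v'(21+1=22)->'w', 'c'(2+1=3)->'d', 'v'(21+1=22)->'w', 'h'(7+1=8)->'i'
Result: cexkwdwi


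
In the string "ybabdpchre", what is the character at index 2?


Input string: 'ybabdpchre'
Operation: get character at index 2
Index mapping: s[0]='y', s[1]='b', s[2]='a'
Result: 'a'


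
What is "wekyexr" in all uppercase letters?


Input string: 'wekyexr'
Operation: convert each letter to uppercase
Mapping: 'w'->'W', 'e'->'E', 'k'->'K', 'y'->'Y', 'e'->'E', 'x'->'X', 'r'->'R'
Result: WEKYEXR


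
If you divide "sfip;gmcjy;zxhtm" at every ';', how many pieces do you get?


Input string: 'sfip;gmcjy;zxhtm'
Delimiter: ';'
Split result: 'sfip', 'gmcjy', 'zxhtm'
Number of parts: 3


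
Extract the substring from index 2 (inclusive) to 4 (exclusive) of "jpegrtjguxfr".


Input string: 'jpegrtjguxfr'
Operation: slice [2:4]
Extract characters: s[2]='e', s[3]='g'
Result: eg


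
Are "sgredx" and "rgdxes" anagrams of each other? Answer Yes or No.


String 1: 'sgredx' -> sorted: 'degrsx'
String 2: 'rgdxes' -> sorted: 'degrsx'
Compare sorted forms: 'degrsx' == 'degrsx'
Anagram: Yes


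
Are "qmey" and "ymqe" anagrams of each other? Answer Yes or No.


String 1: 'qmey' -> sorted: 'emqy'
String 2: 'ymqe' -> sorted: 'emqy'
Compare sorted forms: 'emqy' == 'emqy'
Anagram: Yes


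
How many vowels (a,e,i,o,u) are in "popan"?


Input string: 'popan'
Operation: count vowels (a, e, i, o, u)
Scan: s[0]='p', s[1]='o' (vowel), s[2]='p', s[3]='a' (vowel), s[4]='n'
Vowels found: 2
Result: 2


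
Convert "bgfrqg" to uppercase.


Input string: 'bgfrqg'
Operation: convert each letter to uppercase
Mapping: 'b'->'B', 'g'->'G', 'f'->'F', 'r'->'R', 'q'->'Q', 'g'->'G'
Result: BGFRQG


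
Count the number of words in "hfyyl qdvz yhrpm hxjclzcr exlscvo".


Input string: 'hfyyl qdvz yhrpm hxjclzcr exlscvo'
Operation: split by spaces
Words found: 'hfyyl', 'qdvz', 'yhrpm', 'hxjclzcr', 'exlscvo'
Word count: 5


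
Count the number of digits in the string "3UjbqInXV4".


Input string: '3UjbqInXV4'
Operation: count digit characters (0-9)
Scan: '3'(digit), 'U', 'j', 'b', 'q', 'I', 'n', 'X', 'V', '4'(digit)
Digits found: 2
Result: 2


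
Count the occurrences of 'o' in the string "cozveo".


Input string: 'cozveo'
Target character: 'o'
Scan each position: s[1]='o', s[5]='o'
Matches found at indices: 1, 5
Total: 2


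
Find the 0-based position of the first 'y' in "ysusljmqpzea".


Input string: 'ysusljmqpzea'
Target: 'y'
Scanning left to right: s[0]='y'
First match at index: 0


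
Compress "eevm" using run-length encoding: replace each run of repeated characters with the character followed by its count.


Input: 'eevm'
Operation: identify consecutive runs
Runs: 'ee' -> e2, 'v' -> v1, 'm' -> m1
Encoded: e2v1m1


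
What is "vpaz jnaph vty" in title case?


Input string: 'vpaz jnaph vty'
Operation: capitalize first letter of each word
Word transformations: 'vpaz'->'Vpaz', 'jnaph'->'Jnaph', 'vty'->'Vty'
Result: Vpaz Jnaph Vty


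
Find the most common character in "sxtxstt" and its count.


Input: 'sxtxstt'
Operation: tally each character
Counts: 's':2, 't':3, 'x':2
Maximum: 't' appears 3 times


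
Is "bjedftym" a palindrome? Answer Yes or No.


Input string: 'bjedftym'
Reversed: 'mytfdejb'
Compare pairs: s[0]='b' vs s[7]='m' (mismatch), s[1]='j' vs s[6]='y' (mismatch), s[2]='e' vs s[5]='t' (mismatch), s[3]='d' vs s[4]='f' (mismatch)
Palindrome: No


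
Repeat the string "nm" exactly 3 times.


Input string: 'nm'
Operation: repeat 3 times
Concatenation: 'nm' + 'nm' + 'nm'
Result: nmnmnm


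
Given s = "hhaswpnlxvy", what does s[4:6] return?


Input string: 'hhaswpnlxvy'
Operation: slice [4:6]
Extract characters: s[4]='w', s[5]='p'
Result: wp


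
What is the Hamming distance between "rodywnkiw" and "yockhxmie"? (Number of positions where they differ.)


String 1: 'rodywnkiw'
String 2: 'yockhxmie'
Compare each position: pos 0: 'r'!='y', pos 1: 'o'=='o', pos 2: 'd'!='c', pos 3: 'y'!='k', pos 4: 'w'!='h', pos 5: 'n'!='x', pos 6: 'k'!='m', pos 7: 'i'=='i', pos 8: 'w'!='e'
Differing positions: 7
Hamming distance: 7


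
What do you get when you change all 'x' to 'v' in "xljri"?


Input string: 'xljri'
Operation: replace 'x' with 'v'
Positions of 'x': 0
After replacement: vljri


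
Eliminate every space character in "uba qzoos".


Input string: 'uba qzoos'
Operation: remove all spaces
Words: 'uba', 'qzoos'
Join without spaces: ubaqzoos


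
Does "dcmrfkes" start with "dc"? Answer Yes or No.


Input string: 'dcmrfkes'
Prefix to check: 'dc'
First 2 characters of input: 'dc'
Match: True
Result: Yes


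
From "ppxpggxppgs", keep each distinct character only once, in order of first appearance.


Input: 'ppxpggxppgs'
Operation: keep first occurrence of each character
Scan: s[0]='p' new -> keep; s[1]='p' seen -> skip; s[2]='x' new -> keep; s[3]='p' seen -> skip; s[4]='g' new -> keep; s[5]='g' seen -> skip; s[6]='x' seen -> skip; s[7]='p' seen -> skip; s[8]='p' seen -> skip; s[9]='g' seen -> skip; s[10]='s' new -> keep
Result: pxgs


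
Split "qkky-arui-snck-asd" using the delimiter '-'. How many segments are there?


Input string: 'qkky-arui-snck-asd'
Delimiter: '-'
Split result: 'qkky', 'arui', 'snck', 'asd'
Number of parts: 4


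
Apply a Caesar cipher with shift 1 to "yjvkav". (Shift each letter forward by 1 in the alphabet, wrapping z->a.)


Input: 'yjvkav', shift = 1
Operation: for each letter, (position + 1) mod 26
Mapping: 'y'(24+1=25)->'z', 'j'(9+1=10)->'k', 'v'(21+1=22)->'w', 'k'(10+1=11)->'l', 'a'(0+1=1)->'b', 'v'(21+1=22)->'w'
Result: zkwlbw


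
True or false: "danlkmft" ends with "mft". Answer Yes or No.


Input string: 'danlkmft'
Suffix to check: 'mft'
Last 3 characters of input: 'mft'
Match: True
Result: Yes


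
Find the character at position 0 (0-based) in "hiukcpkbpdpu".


Input string: 'hiukcpkbpdpu'
Operation: get character at index 0
Index mapping: s[0]='h'
Result: 'h'


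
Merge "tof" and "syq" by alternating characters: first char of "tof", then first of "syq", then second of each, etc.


String 1: 'tof'
String 2: 'syq'
Operation: alternate characters
Pairs: 't'+'s', 'o'+'y', 'f'+'q'
Result: tsoyfq


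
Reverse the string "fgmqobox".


Input string: 'fgmqobox'
Operation: reverse character order
Original order: 'f' -> 'g' -> 'm' -> 'q' -> 'o' -> 'b' -> 'o' -> 'x'
Reversed order: 'x' -> 'o' -> 'b' -> 'o' -> 'q' -> 'm' -> 'g' -> 'f'
Result: xoboqmgf


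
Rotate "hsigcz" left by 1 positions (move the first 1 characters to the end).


Input: 'hsigcz', shift = 1
Operation: split at index 1 and swap parts
Front part s[0:1] = 'h'
Back part s[1:] = 'sigcz'
Rotated = back + front = 'sigcz' + 'h'
Result: sigczh


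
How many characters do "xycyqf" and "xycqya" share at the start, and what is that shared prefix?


String 1: 'xycyqf'
String 2: 'xycqya'
Compare position by position:
pos 0: 'x' vs 'x' match
pos 1: 'y' vs 'y' match
pos 2: 'c' vs 'c' match
pos 3: 'y' vs 'q' differ -> stop
Longest common prefix: "xyc" (length 3)


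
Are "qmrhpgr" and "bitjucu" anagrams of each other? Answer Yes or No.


String 1: 'qmrhpgr' -> sorted: 'ghmpqrr'
String 2: 'bitjucu' -> sorted: 'bcijtuu'
Compare sorted forms: 'ghmpqrr' != 'bcijtuu'
Anagram: No


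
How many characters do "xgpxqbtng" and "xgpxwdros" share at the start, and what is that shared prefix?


String 1: 'xgpxqbtng'
String 2: 'xgpxwdros'
Compare position by position:
pos 0: 'x' vs 'x' match
pos 1: 'g' vs 'g' match
pos 2: 'p' vs 'p' match
pos 3: 'x' vs 'x' match
pos 4: 'q' vs 'w' differ -> stop
Longest common prefix: "xgpx" (length 4)


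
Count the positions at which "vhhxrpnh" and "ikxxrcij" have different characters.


String 1: 'vhhxrpnh'
String 2: 'ikxxrcij'
Compare each position: pos 0: 'v'!='i', pos 1: 'h'!='k', pos 2: 'h'!='x', pos 3: 'x'=='x', pos 4: 'r'=='r', pos 5: 'p'!='c', pos 6: 'n'!='i', pos 7: 'h'!='j'
Differing positions: 6
Hamming distance: 6


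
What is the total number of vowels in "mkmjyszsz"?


Input string: 'mkmjyszsz'
Operation: count vowels (a, e, i, o, u)
Scan: s[0]='m', s[1]='k', s[2]='m', s[3]='j', s[4]='y', s[5]='s', s[6]='z', s[7]='s', s[8]='z'
Vowels found: 0
Result: 0


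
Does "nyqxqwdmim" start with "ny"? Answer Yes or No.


Input string: 'nyqxqwdmim'
Prefix to check: 'ny'
First 2 characters of input: 'ny'
Match: True
Result: Yes


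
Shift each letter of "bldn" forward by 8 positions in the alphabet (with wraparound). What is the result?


Input: 'bldn', shift = 8
Operation: for each letter, (position + 8) mod 26
Mapping: 'b'(1+8=9)->'j', 'l'(11+8=19)->'t', 'd'(3+8=11)->'l', 'n'(13+8=21)->'v'
Result: jtlv


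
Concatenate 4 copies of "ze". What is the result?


Input string: 'ze'
Operation: repeat 4 times
Concatenation: 'ze' + 'ze' + 'ze' + 'ze'
Result: zezezeze


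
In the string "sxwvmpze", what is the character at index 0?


Input string: 'sxwvmpze'
Operation: get character at index 0
Index mapping: s[0]='s'
Result: 's'


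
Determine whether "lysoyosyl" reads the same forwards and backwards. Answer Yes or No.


Input string: 'lysoyosyl'
Reversed: 'lysoyosyl'
Compare pairs: s[0]='l' vs s[8]='l' (match), s[1]='y' vs s[7]='y' (match), s[2]='s' vs s[6]='s' (match), s[3]='o' vs s[5]='o' (match)
Palindrome: Yes


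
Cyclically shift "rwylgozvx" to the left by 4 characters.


Input: 'rwylgozvx', shift = 4
Operation: split at index 4 and swap parts
Front part s[0:4] = 'rwyl'
Back part s[4:] = 'gozvx'
Rotated = back + front = 'gozvx' + 'rwyl'
Result: gozvxrwyl


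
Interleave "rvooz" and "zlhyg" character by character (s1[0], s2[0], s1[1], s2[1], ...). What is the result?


String 1: 'rvooz'
String 2: 'zlhyg'
Operation: alternate characters
Pairs: 'r'+'z', 'v'+'l', 'o'+'h', 'o'+'y', 'z'+'g'
Result: rzvlohoyzg


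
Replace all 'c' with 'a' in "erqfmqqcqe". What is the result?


Input string: 'erqfmqqcqe'
Operation: replace 'c' with 'a'
Positions of 'c': 7
After replacement: erqfmqqaqe


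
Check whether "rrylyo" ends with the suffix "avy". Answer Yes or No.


Input string: 'rrylyo'
Suffix to check: 'avy'
Last 3 characters of input: 'lyo'
Match: False
Result: No


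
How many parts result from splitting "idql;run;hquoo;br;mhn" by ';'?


Input string: 'idql;run;hquoo;br;mhn'
Delimiter: ';'
Split result: 'idql', 'run', 'hquoo', 'br', 'mhn'
Number of parts: 5


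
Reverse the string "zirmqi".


Input string: 'zirmqi'
Operation: reverse character order
Original order: 'z' -> 'i' -> 'r' -> 'm' -> 'q' -> 'i'
Reversed order: 'i' -> 'q' -> 'm' -> 'r' -> 'i' -> 'z'
Result: iqmriz


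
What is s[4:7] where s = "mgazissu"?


Input string: 'mgazissu'
Operation: slice [4:7]
Extract characters: s[4]='i', s[5]='s', s[6]='s'
Result: iss


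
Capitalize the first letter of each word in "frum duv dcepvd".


Input string: 'frum duv dcepvd'
Operation: capitalize first letter of each word
Word transformations: 'frum'->'Frum', 'duv'->'Duv', 'dcepvd'->'Dcepvd'
Result: Frum Duv Dcepvd


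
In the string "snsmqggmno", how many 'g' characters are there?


Input string: 'snsmqggmno'
Target character: 'g'
Scan each position: s[5]='g', s[6]='g'
Matches found at indices: 5, 6
Total: 2


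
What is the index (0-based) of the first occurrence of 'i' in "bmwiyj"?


Input string: 'bmwiyj'
Target: 'i'
Scanning left to right: s[0]='b', s[1]='m', s[2]='w', s[3]='i'
First match at index: 3


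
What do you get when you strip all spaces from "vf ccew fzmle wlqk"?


Input string: 'vf ccew fzmle wlqk'
Operation: remove all spaces
Words: 'vf', 'ccew', 'fzmle', 'wlqk'
Join without spaces: vfccewfzmlewlqk


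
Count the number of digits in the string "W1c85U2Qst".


Input string: 'W1c85U2Qst'
Operation: count digit characters (0-9)
Scan: 'W', '1'(digit), 'c', '8'(digit), '5'(digit), 'U', '2'(digit), 'Q', 's', 't'
Digits found: 4
Result: 4


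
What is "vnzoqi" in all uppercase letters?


Input string: 'vnzoqi'
Operation: convert each letter to uppercase
Mapping: 'v'->'V', 'n'->'N', 'z'->'Z', 'o'->'O', 'q'->'Q', 'i'->'I'
Result: VNZOQI


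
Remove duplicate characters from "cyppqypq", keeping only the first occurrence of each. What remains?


Input: 'cyppqypq'
Operation: keep first occurrence of each character
Scan: s[0]='c' new -> keep; s[1]='y' new -> keep; s[2]='p' new -> keep; s[3]='p' seen -> skip; s[4]='q' new -> keep; s[5]='y' seen -> skip; s[6]='p' seen -> skip; s[7]='q' seen -> skip
Result: cypq


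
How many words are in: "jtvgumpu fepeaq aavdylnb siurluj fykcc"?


Input string: 'jtvgumpu fepeaq aavdylnb siurluj fykcc'
Operation: split by spaces
Words found: 'jtvgumpu', 'fepeaq', 'aavdylnb', 'siurluj', 'fykcc'
Word count: 5


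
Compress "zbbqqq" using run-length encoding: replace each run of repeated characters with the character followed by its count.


Input: 'zbbqqq'
Operation: identify consecutive runs
Runs: 'z' -> z1, 'bb' -> b2, 'qqq' -> q3
Encoded: z1b2q3


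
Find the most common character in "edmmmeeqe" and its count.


Input: 'edmmmeeqe'
Operation: tally each character
Counts: 'd':1, 'e':4, 'm':3, 'q':1
Maximum: 'e' appears 4 times


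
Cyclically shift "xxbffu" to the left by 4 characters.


Input: 'xxbffu', shift = 4
Operation: split at index 4 and swap parts
Front part s[0:4] = 'xxbf'
Back part s[4:] = 'fu'
Rotated = back + front = 'fu' + 'xxbf'
Result: fuxxbf


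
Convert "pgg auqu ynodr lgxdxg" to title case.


Input string: 'pgg auqu ynodr lgxdxg'
Operation: capitalize first letter of each word
Word transformations: 'pgg'->'Pgg', 'auqu'->'Auqu', 'ynodr'->'Ynodr', 'lgxdxg'->'Lgxdxg'
Result: Pgg Auqu Ynodr Lgxdxg


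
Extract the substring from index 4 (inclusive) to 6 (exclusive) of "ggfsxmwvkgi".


Input string: 'ggfsxmwvkgi'
Operation: slice [4:6]
Extract characters: s[4]='x', s[5]='m'
Result: xm


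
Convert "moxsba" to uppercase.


Input string: 'moxsba'
Operation: convert each letter to uppercase
Mapping: 'm'->'M', 'o'->'O', 'x'->'X', 's'->'S', 'b'->'B', 'a'->'A'
Result: MOXSBA


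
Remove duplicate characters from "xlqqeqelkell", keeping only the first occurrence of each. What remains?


Input: 'xlqqeqelkell'
Operation: keep first occurrence of each character
Scan: s[0]='x' new -> keep; s[1]='l' new -> keep; s[2]='q' new -> keep; s[3]='q' seen -> skip; s[4]='e' new -> keep; s[5]='q' seen -> skip; s[6]='e' seen -> skip; s[7]='l' seen -> skip; s[8]='k' new -> keep; s[9]='e' seen -> skip; s[10]='l' seen -> skip; s[11]='l' seen -> skip
Result: xlqek


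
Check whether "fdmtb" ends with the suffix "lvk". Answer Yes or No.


Input string: 'fdmtb'
Suffix to check: 'lvk'
Last 3 characters of input: 'mtb'
Match: False
Result: No


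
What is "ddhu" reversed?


Input string: 'ddhu'
Operation: reverse character order
Original order: 'd' -> 'd' -> 'h' -> 'u'
Reversed order: 'u' -> 'h' -> 'd' -> 'd'
Result: uhdd


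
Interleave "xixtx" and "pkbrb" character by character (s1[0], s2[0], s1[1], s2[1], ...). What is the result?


String 1: 'xixtx'
String 2: 'pkbrb'
Operation: alternate characters
Pairs: 'x'+'p', 'i'+'k', 'x'+'b', 't'+'r', 'x'+'b'
Result: xpikxbtrxb


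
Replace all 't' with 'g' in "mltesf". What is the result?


Input string: 'mltesf'
Operation: replace 't' with 'g'
Positions of 't': 2
After replacement: mlgesf


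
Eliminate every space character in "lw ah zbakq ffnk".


Input string: 'lw ah zbakq ffnk'
Operation: remove all spaces
Words: 'lw', 'ah', 'zbakq', 'ffnk'
Join without spaces: lwahzbakqffnk


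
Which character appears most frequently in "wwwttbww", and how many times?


Input: 'wwwttbww'
Operation: tally each character
Counts: 'b':1, 't':2, 'w':5
Maximum: 'w' appears 5 times


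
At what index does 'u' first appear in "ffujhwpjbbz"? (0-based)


Input string: 'ffujhwpjbbz'
Target: 'u'
Scanning left to right: s[0]='f', s[1]='f', s[2]='u'
First match at index: 2


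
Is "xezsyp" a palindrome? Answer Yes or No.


Input string: 'xezsyp'
Reversed: 'pyszex'
Compare pairs: s[0]='x' vs s[5]='p' (mismatch), s[1]='e' vs s[4]='y' (mismatch), s[2]='z' vs s[3]='s' (mismatch)
Palindrome: No


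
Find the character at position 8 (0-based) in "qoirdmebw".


Input string: 'qoirdmebw'
Operation: get character at index 8
Index mapping: s[0]='q', s[1]='o', s[2]='i', s[3]='r', s[4]='d', s[5]='m', s[6]='e', s[7]='b', s[8]='w'
Result: 'w'


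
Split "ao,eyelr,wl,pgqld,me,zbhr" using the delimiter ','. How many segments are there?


Input string: 'ao,eyelr,wl,pgqld,me,zbhr'
Delimiter: ','
Split result: 'ao', 'eyelr', 'wl', 'pgqld', 'me', 'zbhr'
Number of parts: 6


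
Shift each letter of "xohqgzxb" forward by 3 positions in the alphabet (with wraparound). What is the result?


Input: 'xohqgzxb', shift = 3
Operation: for each letter, (position + 3) mod 26
Mapping: 'x'(23+3=26, 26 mod 26=0)->'a', 'o'(14+3=17)->'r', 'h'(7+3=10)->'k', 'q'(16+3=19)->'t', 'g'(6+3=9)->'j', 'z'(25+3=28, 28 mod 26=2)->'c', 'x'(23+3=26, 26 mod 26=0)->'a', 'b'(1+3=4)->'e'
Result: arktjcae


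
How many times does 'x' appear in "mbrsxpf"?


Input string: 'mbrsxpf'
Target character: 'x'
Scan each position: s[4]='x'
Matches found at indices: 4
Total: 1


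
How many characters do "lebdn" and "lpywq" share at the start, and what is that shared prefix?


String 1: 'lebdn'
String 2: 'lpywq'
Compare position by position:
pos 0: 'l' vs 'l' match
pos 1: 'e' vs 'p' differ -> stop
Longest common prefix: "l" (length 1)


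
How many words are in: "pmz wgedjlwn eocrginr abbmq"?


Input string: 'pmz wgedjlwn eocrginr abbmq'
Operation: split by spaces
Words found: 'pmz', 'wgedjlwn', 'eocrginr', 'abbmq'
Word count: 4


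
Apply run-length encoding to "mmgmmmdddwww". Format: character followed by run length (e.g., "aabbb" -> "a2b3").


Input: 'mmgmmmdddwww'
Operation: identify consecutive runs
Runs: 'mm' -> m2, 'g' -> g1, 'mmm' -> m3, 'ddd' -> d3, 'www' -> w3
Encoded: m2g1m3d3w3


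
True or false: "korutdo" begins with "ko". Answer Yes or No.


Input string: 'korutdo'
Prefix to check: 'ko'
First 2 characters of input: 'ko'
Match: True
Result: Yes


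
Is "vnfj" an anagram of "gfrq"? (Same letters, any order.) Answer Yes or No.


String 1: 'gfrq' -> sorted: 'fgqr'
String 2: 'vnfj' -> sorted: 'fjnv'
Compare sorted forms: 'fgqr' != 'fjnv'
Anagram: No


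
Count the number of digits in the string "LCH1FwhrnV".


Input string: 'LCH1FwhrnV'
Operation: count digit characters (0-9)
Scan: 'L', 'C', 'H', '1'(digit), 'F', 'w', 'h', 'r', 'n', 'V'
Digits found: 1
Result: 1


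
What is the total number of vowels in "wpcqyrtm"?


Input string: 'wpcqyrtm'
Operation: count vowels (a, e, i, o, u)
Scan: s[0]='w', s[1]='p', s[2]='c', s[3]='q', s[4]='y', s[5]='r', s[6]='t', s[7]='m'
Vowels found: 0
Result: 0


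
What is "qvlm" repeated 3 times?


Input string: 'qvlm'
Operation: repeat 3 times
Concatenation: 'qvlm' + 'qvlm' + 'qvlm'
Result: qvlmqvlmqvlm


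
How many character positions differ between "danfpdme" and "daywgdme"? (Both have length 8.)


String 1: 'danfpdme'
String 2: 'daywgdme'
Compare each position: pos 0: 'd'=='d', pos 1: 'a'=='a', pos 2: 'n'!='y', pos 3: 'f'!='w', pos 4: 'p'!='g', pos 5: 'd'=='d', pos 6: 'm'=='m', pos 7: 'e'=='e'
Differing positions: 3
Hamming distance: 3


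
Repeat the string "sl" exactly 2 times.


Input string: 'sl'
Operation: repeat 2 times
Concatenation: 'sl' + 'sl'
Result: slsl


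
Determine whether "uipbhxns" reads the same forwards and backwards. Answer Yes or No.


Input string: 'uipbhxns'
Reversed: 'snxhbpiu'
Compare pairs: s[0]='u' vs s[7]='s' (mismatch), s[1]='i' vs s[6]='n' (mismatch), s[2]='p' vs s[5]='x' (mismatch), s[3]='b' vs s[4]='h' (mismatch)
Palindrome: No


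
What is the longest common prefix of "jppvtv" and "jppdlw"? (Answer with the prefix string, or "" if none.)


String 1: 'jppvtv'
String 2: 'jppdlw'
Compare position by position:
pos 0: 'j' vs 'j' match
pos 1: 'p' vs 'p' match
pos 2: 'p' vs 'p' match
pos 3: 'v' vs 'd' differ -> stop
Longest common prefix: "jpp" (length 3)


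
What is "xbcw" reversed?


Input string: 'xbcw'
Operation: reverse character order
Original order: 'x' -> 'b' -> 'c' -> 'w'
Reversed order: 'w' -> 'c' -> 'b' -> 'x'
Result: wcbx
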